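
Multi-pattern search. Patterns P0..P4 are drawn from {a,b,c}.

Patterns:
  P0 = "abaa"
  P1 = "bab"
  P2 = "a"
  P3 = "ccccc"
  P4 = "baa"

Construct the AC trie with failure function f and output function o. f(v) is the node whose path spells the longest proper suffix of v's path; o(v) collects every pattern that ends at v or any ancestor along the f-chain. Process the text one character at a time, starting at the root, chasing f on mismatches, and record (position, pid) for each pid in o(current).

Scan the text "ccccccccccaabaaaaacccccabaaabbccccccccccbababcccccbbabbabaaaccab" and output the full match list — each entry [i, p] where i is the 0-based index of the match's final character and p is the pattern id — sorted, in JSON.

Construct AC machine:
Trie nodes:
  0='ε' goto a→1 b→5 c→8
  1='a' goto b→2  ←P2
  2='ab' goto a→3
  3='aba' goto a→4
  4='abaa' goto ·  ←P0
  5='b' goto a→6
  6='ba' goto a→13 b→7
  7='bab' goto ·  ←P1
  8='c' goto c→9
  9='cc' goto c→10
  10='ccc' goto c→11
  11='cccc' goto c→12
  12='ccccc' goto ·  ←P3
  13='baa' goto ·  ←P4

BFS fail/out derivation:
  fail(1) 'a': from fail(0)=0 chase 'a': 0 ⇒ 0;  out={2}∪out(0)={2}
  fail(5) 'b': from fail(0)=0 chase 'b': 0 ⇒ 0;  out=∅∪out(0)=∅
  fail(8) 'c': from fail(0)=0 chase 'c': 0 ⇒ 0;  out=∅∪out(0)=∅
  fail(2) 'ab': from fail(1)=0 chase 'b': 0 ⇒ 5;  out=∅∪out(5)=∅
  fail(6) 'ba': from fail(5)=0 chase 'a': 0 ⇒ 1;  out=∅∪out(1)={2}
  fail(9) 'cc': from fail(8)=0 chase 'c': 0 ⇒ 8;  out=∅∪out(8)=∅
  fail(3) 'aba': from fail(2)=5 chase 'a': 5 ⇒ 6;  out=∅∪out(6)={2}
  fail(7) 'bab': from fail(6)=1 chase 'b': 1 ⇒ 2;  out={1}∪out(2)={1}
  fail(10) 'ccc': from fail(9)=8 chase 'c': 8 ⇒ 9;  out=∅∪out(9)=∅
  fail(13) 'baa': from fail(6)=1 chase 'a': 1→0 ⇒ 1;  out={4}∪out(1)={2,4}
  fail(4) 'abaa': from fail(3)=6 chase 'a': 6 ⇒ 13;  out={0}∪out(13)={0,2,4}
  fail(11) 'cccc': from fail(10)=9 chase 'c': 9 ⇒ 10;  out=∅∪out(10)=∅
  fail(12) 'ccccc': from fail(11)=10 chase 'c': 10 ⇒ 11;  out={3}∪out(11)={3}

Run:
i=0 'c': node 0→8
i=1 'c': node 8→9
i=2 'c': node 9→10
i=3 'c': node 10→11
i=4 'c': node 11→12  → match P3@[0:4]
i=5 'c': node 12→12 (fail-walked)  → match P3@[1:5]
i=6 'c': node 12→12 (fail-walked)  → match P3@[2:6]
i=7 'c': node 12→12 (fail-walked)  → match P3@[3:7]
i=8 'c': node 12→12 (fail-walked)  → match P3@[4:8]
i=9 'c': node 12→12 (fail-walked)  → match P3@[5:9]
i=10 'a': node 12→1 (fail-walked)  → match P2@[10:10]
i=11 'a': node 1→1 (fail-walked)  → match P2@[11:11]
i=12 'b': node 1→2
i=13 'a': node 2→3  → match P2@[13:13]
i=14 'a': node 3→4  → match P0@[11:14],P2@[14:14],P4@[12:14]
i=15 'a': node 4→1 (fail-walked)  → match P2@[15:15]
i=16 'a': node 1→1 (fail-walked)  → match P2@[16:16]
i=17 'a': node 1→1 (fail-walked)  → match P2@[17:17]
i=18 'c': node 1→8 (fail-walked)
i=19 'c': node 8→9
i=20 'c': node 9→10
i=21 'c': node 10→11
i=22 'c': node 11→12  → match P3@[18:22]
i=23 'a': node 12→1 (fail-walked)  → match P2@[23:23]
i=24 'b': node 1→2
i=25 'a': node 2→3  → match P2@[25:25]
i=26 'a': node 3→4  → match P0@[23:26],P2@[26:26],P4@[24:26]
i=27 'a': node 4→1 (fail-walked)  → match P2@[27:27]
i=28 'b': node 1→2
i=29 'b': node 2→5 (fail-walked)
i=30 'c': node 5→8 (fail-walked)
i=31 'c': node 8→9
i=32 'c': node 9→10
i=33 'c': node 10→11
i=34 'c': node 11→12  → match P3@[30:34]
i=35 'c': node 12→12 (fail-walked)  → match P3@[31:35]
i=36 'c': node 12→12 (fail-walked)  → match P3@[32:36]
i=37 'c': node 12→12 (fail-walked)  → match P3@[33:37]
i=38 'c': node 12→12 (fail-walked)  → match P3@[34:38]
i=39 'c': node 12→12 (fail-walked)  → match P3@[35:39]
i=40 'b': node 12→5 (fail-walked)
i=41 'a': node 5→6  → match P2@[41:41]
i=42 'b': node 6→7  → match P1@[40:42]
i=43 'a': node 7→3 (fail-walked)  → match P2@[43:43]
i=44 'b': node 3→7 (fail-walked)  → match P1@[42:44]
i=45 'c': node 7→8 (fail-walked)
i=46 'c': node 8→9
i=47 'c': node 9→10
i=48 'c': node 10→11
i=49 'c': node 11→12  → match P3@[45:49]
i=50 'b': node 12→5 (fail-walked)
i=51 'b': node 5→5 (fail-walked)
i=52 'a': node 5→6  → match P2@[52:52]
i=53 'b': node 6→7  → match P1@[51:53]
i=54 'b': node 7→5 (fail-walked)
i=55 'a': node 5→6  → match P2@[55:55]
i=56 'b': node 6→7  → match P1@[54:56]
i=57 'a': node 7→3 (fail-walked)  → match P2@[57:57]
i=58 'a': node 3→4  → match P0@[55:58],P2@[58:58],P4@[56:58]
i=59 'a': node 4→1 (fail-walked)  → match P2@[59:59]
i=60 'c': node 1→8 (fail-walked)
i=61 'c': node 8→9
i=62 'a': node 9→1 (fail-walked)  → match P2@[62:62]
i=63 'b': node 1→2

All matches (sorted): [[4,3],[5,3],[6,3],[7,3],[8,3],[9,3],[10,2],[11,2],[13,2],[14,0],[14,2],[14,4],[15,2],[16,2],[17,2],[22,3],[23,2],[25,2],[26,0],[26,2],[26,4],[27,2],[34,3],[35,3],[36,3],[37,3],[38,3],[39,3],[41,2],[42,1],[43,2],[44,1],[49,3],[52,2],[53,1],[55,2],[56,1],[57,2],[58,0],[58,2],[58,4],[59,2],[62,2]]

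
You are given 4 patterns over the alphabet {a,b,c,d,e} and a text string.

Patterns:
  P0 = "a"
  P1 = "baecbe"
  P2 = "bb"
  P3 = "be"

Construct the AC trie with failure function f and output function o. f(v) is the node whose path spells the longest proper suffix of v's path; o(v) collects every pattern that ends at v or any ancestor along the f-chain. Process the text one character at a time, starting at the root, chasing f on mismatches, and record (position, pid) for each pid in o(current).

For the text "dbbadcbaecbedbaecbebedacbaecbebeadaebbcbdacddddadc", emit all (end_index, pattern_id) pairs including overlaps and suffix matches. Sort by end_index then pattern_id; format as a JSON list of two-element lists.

Build:
Trie nodes:
  n0 'ε': a→1 b→2
  n1 'a': ·  ←P0
  n2 'b': a→3 b→8 e→9
  n3 'ba': e→4
  n4 'bae': c→5
  n5 'baec': b→6
  n6 'baecb': e→7
  n7 'baecbe': ·  ←P1
  n8 'bb': ·  ←P2
  n9 'be': ·  ←P3

Failure links (BFS by depth):
  n1('a'): parent n0 fail=0; on 'a' 0 → fail=0;  out {0}∪∅={0}
  n2('b'): parent n0 fail=0; on 'b' 0 → fail=0;  out ∅∪∅=∅
  n3('ba'): parent n2 fail=0; on 'a' 0 → fail=1;  out ∅∪{0}={0}
  n8('bb'): parent n2 fail=0; on 'b' 0 → fail=2;  out {2}∪∅={2}
  n9('be'): parent n2 fail=0; on 'e' 0 → fail=0;  out {3}∪∅={3}
  n4('bae'): parent n3 fail=1; on 'e' 1→0 → fail=0;  out ∅∪∅=∅
  n5('baec'): parent n4 fail=0; on 'c' 0 → fail=0;  out ∅∪∅=∅
  n6('baecb'): parent n5 fail=0; on 'b' 0 → fail=2;  out ∅∪∅=∅
  n7('baecbe'): parent n6 fail=2; on 'e' 2 → fail=9;  out {1}∪{3}={1,3}

Text stream:
pos 0 'd': at 0
pos 1 'b': at 2
pos 2 'b': at 8  ** P2@[1:2]
pos 3 'a': at 3 (fail-walked)  ** P0@[3:3]
pos 4 'd': at 0 (fail-walked)
pos 5 'c': at 0
pos 6 'b': at 2
pos 7 'a': at 3  ** P0@[7:7]
pos 8 'e': at 4
pos 9 'c': at 5
pos 10 'b': at 6
pos 11 'e': at 7  ** P1@[6:11],P3@[10:11]
pos 12 'd': at 0 (fail-walked)
pos 13 'b': at 2
pos 14 'a': at 3  ** P0@[14:14]
pos 15 'e': at 4
pos 16 'c': at 5
pos 17 'b': at 6
pos 18 'e': at 7  ** P1@[13:18],P3@[17:18]
pos 19 'b': at 2 (fail-walked)
pos 20 'e': at 9  ** P3@[19:20]
pos 21 'd': at 0 (fail-walked)
pos 22 'a': at 1  ** P0@[22:22]
pos 23 'c': at 0 (fail-walked)
pos 24 'b': at 2
pos 25 'a': at 3  ** P0@[25:25]
pos 26 'e': at 4
pos 27 'c': at 5
pos 28 'b': at 6
pos 29 'e': at 7  ** P1@[24:29],P3@[28:29]
pos 30 'b': at 2 (fail-walked)
pos 31 'e': at 9  ** P3@[30:31]
pos 32 'a': at 1 (fail-walked)  ** P0@[32:32]
pos 33 'd': at 0 (fail-walked)
pos 34 'a': at 1  ** P0@[34:34]
pos 35 'e': at 0 (fail-walked)
pos 36 'b': at 2
pos 37 'b': at 8  ** P2@[36:37]
pos 38 'c': at 0 (fail-walked)
pos 39 'b': at 2
pos 40 'd': at 0 (fail-walked)
pos 41 'a': at 1  ** P0@[41:41]
pos 42 'c': at 0 (fail-walked)
pos 43 'd': at 0
pos 44 'd': at 0
pos 45 'd': at 0
pos 46 'd': at 0
pos 47 'a': at 1  ** P0@[47:47]
pos 48 'd': at 0 (fail-walked)
pos 49 'c': at 0

Matches: [[2,2],[3,0],[7,0],[11,1],[11,3],[14,0],[18,1],[18,3],[20,3],[22,0],[25,0],[29,1],[29,3],[31,3],[32,0],[34,0],[37,2],[41,0],[47,0]]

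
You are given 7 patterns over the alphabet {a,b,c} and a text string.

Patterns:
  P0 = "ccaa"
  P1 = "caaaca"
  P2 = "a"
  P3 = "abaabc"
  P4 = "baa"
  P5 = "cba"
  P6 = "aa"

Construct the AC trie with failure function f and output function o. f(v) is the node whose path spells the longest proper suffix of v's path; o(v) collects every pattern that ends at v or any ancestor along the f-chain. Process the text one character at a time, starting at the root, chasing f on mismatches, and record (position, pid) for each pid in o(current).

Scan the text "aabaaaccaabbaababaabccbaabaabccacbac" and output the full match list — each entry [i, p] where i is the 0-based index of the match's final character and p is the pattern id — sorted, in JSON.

Build:
Trie nodes:
  0='ε' goto a→10 b→16 c→1
  1='c' goto a→5 b→19 c→2
  2='cc' goto a→3
  3='cca' goto a→4
  4='ccaa' goto ·  [P0 ends]
  5='ca' goto a→6
  6='caa' goto a→7
  7='caaa' goto c→8
  8='caaac' goto a→9
  9='caaaca' goto ·  [P1 ends]
  10='a' goto a→21 b→11  [P2 ends]
  11='ab' goto a→12
  12='aba' goto a→13
  13='abaa' goto b→14
  14='abaab' goto c→15
  15='abaabc' goto ·  [P3 ends]
  16='b' goto a→17
  17='ba' goto a→18
  18='baa' goto ·  [P4 ends]
  19='cb' goto a→20
  20='cba' goto ·  [P5 ends]
  21='aa' goto ·  [P6 ends]

BFS fail/out derivation:
  fail(1) 'c': from fail(0)=0 chase 'c': 0 ⇒ 0;  out=∅∪out(0)=∅
  fail(10) 'a': from fail(0)=0 chase 'a': 0 ⇒ 0;  out={2}∪out(0)={2}
  fail(16) 'b': from fail(0)=0 chase 'b': 0 ⇒ 0;  out=∅∪out(0)=∅
  fail(2) 'cc': from fail(1)=0 chase 'c': 0 ⇒ 1;  out=∅∪out(1)=∅
  fail(5) 'ca': from fail(1)=0 chase 'a': 0 ⇒ 10;  out=∅∪out(10)={2}
  fail(11) 'ab': from fail(10)=0 chase 'b': 0 ⇒ 16;  out=∅∪out(16)=∅
  fail(17) 'ba': from fail(16)=0 chase 'a': 0 ⇒ 10;  out=∅∪out(10)={2}
  fail(19) 'cb': from fail(1)=0 chase 'b': 0 ⇒ 16;  out=∅∪out(16)=∅
  fail(21) 'aa': from fail(10)=0 chase 'a': 0 ⇒ 10;  out={6}∪out(10)={2,6}
  fail(3) 'cca': from fail(2)=1 chase 'a': 1 ⇒ 5;  out=∅∪out(5)={2}
  fail(6) 'caa': from fail(5)=10 chase 'a': 10 ⇒ 21;  out=∅∪out(21)={2,6}
  fail(12) 'aba': from fail(11)=16 chase 'a': 16 ⇒ 17;  out=∅∪out(17)={2}
  fail(18) 'baa': from fail(17)=10 chase 'a': 10 ⇒ 21;  out={4}∪out(21)={2,4,6}
  fail(20) 'cba': from fail(19)=16 chase 'a': 16 ⇒ 17;  out={5}∪out(17)={2,5}
  fail(4) 'ccaa': from fail(3)=5 chase 'a': 5 ⇒ 6;  out={0}∪out(6)={0,2,6}
  fail(7) 'caaa': from fail(6)=21 chase 'a': 21→10 ⇒ 21;  out=∅∪out(21)={2,6}
  fail(13) 'abaa': from fail(12)=17 chase 'a': 17 ⇒ 18;  out=∅∪out(18)={2,4,6}
  fail(8) 'caaac': from fail(7)=21 chase 'c': 21→10→0 ⇒ 1;  out=∅∪out(1)=∅
  fail(14) 'abaab': from fail(13)=18 chase 'b': 18→21→10 ⇒ 11;  out=∅∪out(11)=∅
  fail(9) 'caaaca': from fail(8)=1 chase 'a': 1 ⇒ 5;  out={1}∪out(5)={1,2}
  fail(15) 'abaabc': from fail(14)=11 chase 'c': 11→16→0 ⇒ 1;  out={3}∪out(1)={3}

Scan:
pos 0 'a': at 10  ** P2@[0:0]
pos 1 'a': at 21  ** P2@[1:1],P6@[0:1]
pos 2 'b': at 11 (via fail)
pos 3 'a': at 12  ** P2@[3:3]
pos 4 'a': at 13  ** P2@[4:4],P4@[2:4],P6@[3:4]
pos 5 'a': at 21 (via fail)  ** P2@[5:5],P6@[4:5]
pos 6 'c': at 1 (via fail)
pos 7 'c': at 2
pos 8 'a': at 3  ** P2@[8:8]
pos 9 'a': at 4  ** P0@[6:9],P2@[9:9],P6@[8:9]
pos 10 'b': at 11 (via fail)
pos 11 'b': at 16 (via fail)
pos 12 'a': at 17  ** P2@[12:12]
pos 13 'a': at 18  ** P2@[13:13],P4@[11:13],P6@[12:13]
pos 14 'b': at 11 (via fail)
pos 15 'a': at 12  ** P2@[15:15]
pos 16 'b': at 11 (via fail)
pos 17 'a': at 12  ** P2@[17:17]
pos 18 'a': at 13  ** P2@[18:18],P4@[16:18],P6@[17:18]
pos 19 'b': at 14
pos 20 'c': at 15  ** P3@[15:20]
pos 21 'c': at 2 (via fail)
pos 22 'b': at 19 (via fail)
pos 23 'a': at 20  ** P2@[23:23],P5@[21:23]
pos 24 'a': at 18 (via fail)  ** P2@[24:24],P4@[22:24],P6@[23:24]
pos 25 'b': at 11 (via fail)
pos 26 'a': at 12  ** P2@[26:26]
pos 27 'a': at 13  ** P2@[27:27],P4@[25:27],P6@[26:27]
pos 28 'b': at 14
pos 29 'c': at 15  ** P3@[24:29]
pos 30 'c': at 2 (via fail)
pos 31 'a': at 3  ** P2@[31:31]
pos 32 'c': at 1 (via fail)
pos 33 'b': at 19
pos 34 'a': at 20  ** P2@[34:34],P5@[32:34]
pos 35 'c': at 1 (via fail)

Result: [[0,2],[1,2],[1,6],[3,2],[4,2],[4,4],[4,6],[5,2],[5,6],[8,2],[9,0],[9,2],[9,6],[12,2],[13,2],[13,4],[13,6],[15,2],[17,2],[18,2],[18,4],[18,6],[20,3],[23,2],[23,5],[24,2],[24,4],[24,6],[26,2],[27,2],[27,4],[27,6],[29,3],[31,2],[34,2],[34,5]]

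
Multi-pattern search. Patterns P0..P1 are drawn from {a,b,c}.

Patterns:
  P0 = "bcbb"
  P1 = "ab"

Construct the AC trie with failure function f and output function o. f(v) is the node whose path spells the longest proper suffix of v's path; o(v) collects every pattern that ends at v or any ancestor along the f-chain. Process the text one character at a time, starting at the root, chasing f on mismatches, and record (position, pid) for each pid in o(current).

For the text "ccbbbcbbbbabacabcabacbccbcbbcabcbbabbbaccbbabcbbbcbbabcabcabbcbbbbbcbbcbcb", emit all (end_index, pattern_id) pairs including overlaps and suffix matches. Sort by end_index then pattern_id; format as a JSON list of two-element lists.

Build automaton:
Trie (insert patterns):
  n0 'ε': a→5 b→1
  n1 'b': c→2
  n2 'bc': b→3
  n3 'bcb': b→4
  n4 'bcbb': ·  ←P0
  n5 'a': b→6
  n6 'ab': ·  ←P1

BFS fail/out derivation:
  n1('b'): parent n0 fail=0; on 'b' 0 → fail=0;  out ∅∪∅=∅
  n5('a'): parent n0 fail=0; on 'a' 0 → fail=0;  out ∅∪∅=∅
  n2('bc'): parent n1 fail=0; on 'c' 0 → fail=0;  out ∅∪∅=∅
  n6('ab'): parent n5 fail=0; on 'b' 0 → fail=1;  out {1}∪∅={1}
  n3('bcb'): parent n2 fail=0; on 'b' 0 → fail=1;  out ∅∪∅=∅
  n4('bcbb'): parent n3 fail=1; on 'b' 1→0 → fail=1;  out {0}∪∅={0}

Text stream:
[0] read 'c'  n0⇒n0
[1] read 'c'  n0⇒n0
[2] read 'b'  n0⇒n1
[3] read 'b'  n1⇒n1 (fail-walked)
[4] read 'b'  n1⇒n1 (fail-walked)
[5] read 'c'  n1⇒n2
[6] read 'b'  n2⇒n3
[7] read 'b'  n3⇒n4  emit P0@[4:7]
[8] read 'b'  n4⇒n1 (fail-walked)
[9] read 'b'  n1⇒n1 (fail-walked)
[10] read 'a'  n1⇒n5 (fail-walked)
[11] read 'b'  n5⇒n6  emit P1@[10:11]
[12] read 'a'  n6⇒n5 (fail-walked)
[13] read 'c'  n5⇒n0 (fail-walked)
[14] read 'a'  n0⇒n5
[15] read 'b'  n5⇒n6  emit P1@[14:15]
[16] read 'c'  n6⇒n2 (fail-walked)
[17] read 'a'  n2⇒n5 (fail-walked)
[18] read 'b'  n5⇒n6  emit P1@[17:18]
[19] read 'a'  n6⇒n5 (fail-walked)
[20] read 'c'  n5⇒n0 (fail-walked)
[21] read 'b'  n0⇒n1
[22] read 'c'  n1⇒n2
[23] read 'c'  n2⇒n0 (fail-walked)
[24] read 'b'  n0⇒n1
[25] read 'c'  n1⇒n2
[26] read 'b'  n2⇒n3
[27] read 'b'  n3⇒n4  emit P0@[24:27]
[28] read 'c'  n4⇒n2 (fail-walked)
[29] read 'a'  n2⇒n5 (fail-walked)
[30] read 'b'  n5⇒n6  emit P1@[29:30]
[31] read 'c'  n6⇒n2 (fail-walked)
[32] read 'b'  n2⇒n3
[33] read 'b'  n3⇒n4  emit P0@[30:33]
[34] read 'a'  n4⇒n5 (fail-walked)
[35] read 'b'  n5⇒n6  emit P1@[34:35]
[36] read 'b'  n6⇒n1 (fail-walked)
[37] read 'b'  n1⇒n1 (fail-walked)
[38] read 'a'  n1⇒n5 (fail-walked)
[39] read 'c'  n5⇒n0 (fail-walked)
[40] read 'c'  n0⇒n0
[41] read 'b'  n0⇒n1
[42] read 'b'  n1⇒n1 (fail-walked)
[43] read 'a'  n1⇒n5 (fail-walked)
[44] read 'b'  n5⇒n6  emit P1@[43:44]
[45] read 'c'  n6⇒n2 (fail-walked)
[46] read 'b'  n2⇒n3
[47] read 'b'  n3⇒n4  emit P0@[44:47]
[48] read 'b'  n4⇒n1 (fail-walked)
[49] read 'c'  n1⇒n2
[50] read 'b'  n2⇒n3
[51] read 'b'  n3⇒n4  emit P0@[48:51]
[52] read 'a'  n4⇒n5 (fail-walked)
[53] read 'b'  n5⇒n6  emit P1@[52:53]
[54] read 'c'  n6⇒n2 (fail-walked)
[55] read 'a'  n2⇒n5 (fail-walked)
[56] read 'b'  n5⇒n6  emit P1@[55:56]
[57] read 'c'  n6⇒n2 (fail-walked)
[58] read 'a'  n2⇒n5 (fail-walked)
[59] read 'b'  n5⇒n6  emit P1@[58:59]
[60] read 'b'  n6⇒n1 (fail-walked)
[61] read 'c'  n1⇒n2
[62] read 'b'  n2⇒n3
[63] read 'b'  n3⇒n4  emit P0@[60:63]
[64] read 'b'  n4⇒n1 (fail-walked)
[65] read 'b'  n1⇒n1 (fail-walked)
[66] read 'b'  n1⇒n1 (fail-walked)
[67] read 'c'  n1⇒n2
[68] read 'b'  n2⇒n3
[69] read 'b'  n3⇒n4  emit P0@[66:69]
[70] read 'c'  n4⇒n2 (fail-walked)
[71] read 'b'  n2⇒n3
[72] read 'c'  n3⇒n2 (fail-walked)
[73] read 'b'  n2⇒n3

All matches (sorted): [[7,0],[11,1],[15,1],[18,1],[27,0],[30,1],[33,0],[35,1],[44,1],[47,0],[51,0],[53,1],[56,1],[59,1],[63,0],[69,0]]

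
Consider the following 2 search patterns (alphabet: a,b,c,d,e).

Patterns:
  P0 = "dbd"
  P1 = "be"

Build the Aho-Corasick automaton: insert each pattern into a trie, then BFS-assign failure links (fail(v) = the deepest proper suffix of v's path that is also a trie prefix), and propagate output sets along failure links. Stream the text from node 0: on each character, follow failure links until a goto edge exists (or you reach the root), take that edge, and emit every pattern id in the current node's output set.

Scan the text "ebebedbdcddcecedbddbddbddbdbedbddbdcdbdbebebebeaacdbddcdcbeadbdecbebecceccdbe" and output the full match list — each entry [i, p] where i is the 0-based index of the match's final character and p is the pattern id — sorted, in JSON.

Build automaton:
Trie (insert patterns):
  n0 'ε': b→4 d→1
  n1 'd': b→2
  n2 'db': d→3
  n3 'dbd': ·  [P0 ends]
  n4 'b': e→5
  n5 'be': ·  [P1 ends]

Failure links (BFS by depth):
  n1('d'): parent n0 fail=0; on 'd' 0 → fail=0;  out ∅∪∅=∅
  n4('b'): parent n0 fail=0; on 'b' 0 → fail=0;  out ∅∪∅=∅
  n2('db'): parent n1 fail=0; on 'b' 0 → fail=4;  out ∅∪∅=∅
  n5('be'): parent n4 fail=0; on 'e' 0 → fail=0;  out {1}∪∅={1}
  n3('dbd'): parent n2 fail=4; on 'd' 4→0 → fail=1;  out {0}∪∅={0}

Scan:
i=0 'e': node 0→0
i=1 'b': node 0→4
i=2 'e': node 4→5  ** P1@[1:2]
i=3 'b': node 5→4 (via fail)
i=4 'e': node 4→5  ** P1@[3:4]
i=5 'd': node 5→1 (via fail)
i=6 'b': node 1→2
i=7 'd': node 2→3  ** P0@[5:7]
i=8 'c': node 3→0 (via fail)
i=9 'd': node 0→1
i=10 'd': node 1→1 (via fail)
i=11 'c': node 1→0 (via fail)
i=12 'e': node 0→0
i=13 'c': node 0→0
i=14 'e': node 0→0
i=15 'd': node 0→1
i=16 'b': node 1→2
i=17 'd': node 2→3  ** P0@[15:17]
i=18 'd': node 3→1 (via fail)
i=19 'b': node 1→2
i=20 'd': node 2→3  ** P0@[18:20]
i=21 'd': node 3→1 (via fail)
i=22 'b': node 1→2
i=23 'd': node 2→3  ** P0@[21:23]
i=24 'd': node 3→1 (via fail)
i=25 'b': node 1→2
i=26 'd': node 2→3  ** P0@[24:26]
i=27 'b': node 3→2 (via fail)
i=28 'e': node 2→5 (via fail)  ** P1@[27:28]
i=29 'd': node 5→1 (via fail)
i=30 'b': node 1→2
i=31 'd': node 2→3  ** P0@[29:31]
i=32 'd': node 3→1 (via fail)
i=33 'b': node 1→2
i=34 'd': node 2→3  ** P0@[32:34]
i=35 'c': node 3→0 (via fail)
i=36 'd': node 0→1
i=37 'b': node 1→2
i=38 'd': node 2→3  ** P0@[36:38]
i=39 'b': node 3→2 (via fail)
i=40 'e': node 2→5 (via fail)  ** P1@[39:40]
i=41 'b': node 5→4 (via fail)
i=42 'e': node 4→5  ** P1@[41:42]
i=43 'b': node 5→4 (via fail)
i=44 'e': node 4→5  ** P1@[43:44]
i=45 'b': node 5→4 (via fail)
i=46 'e': node 4→5  ** P1@[45:46]
i=47 'a': node 5→0 (via fail)
i=48 'a': node 0→0
i=49 'c': node 0→0
i=50 'd': node 0→1
i=51 'b': node 1→2
i=52 'd': node 2→3  ** P0@[50:52]
i=53 'd': node 3→1 (via fail)
i=54 'c': node 1→0 (via fail)
i=55 'd': node 0→1
i=56 'c': node 1→0 (via fail)
i=57 'b': node 0→4
i=58 'e': node 4→5  ** P1@[57:58]
i=59 'a': node 5→0 (via fail)
i=60 'd': node 0→1
i=61 'b': node 1→2
i=62 'd': node 2→3  ** P0@[60:62]
i=63 'e': node 3→0 (via fail)
i=64 'c': node 0→0
i=65 'b': node 0→4
i=66 'e': node 4→5  ** P1@[65:66]
i=67 'b': node 5→4 (via fail)
i=68 'e': node 4→5  ** P1@[67:68]
i=69 'c': node 5→0 (via fail)
i=70 'c': node 0→0
i=71 'e': node 0→0
i=72 'c': node 0→0
i=73 'c': node 0→0
i=74 'd': node 0→1
i=75 'b': node 1→2
i=76 'e': node 2→5 (via fail)  ** P1@[75:76]

All matches (sorted): [[2,1],[4,1],[7,0],[17,0],[20,0],[23,0],[26,0],[28,1],[31,0],[34,0],[38,0],[40,1],[42,1],[44,1],[46,1],[52,0],[58,1],[62,0],[66,1],[68,1],[76,1]]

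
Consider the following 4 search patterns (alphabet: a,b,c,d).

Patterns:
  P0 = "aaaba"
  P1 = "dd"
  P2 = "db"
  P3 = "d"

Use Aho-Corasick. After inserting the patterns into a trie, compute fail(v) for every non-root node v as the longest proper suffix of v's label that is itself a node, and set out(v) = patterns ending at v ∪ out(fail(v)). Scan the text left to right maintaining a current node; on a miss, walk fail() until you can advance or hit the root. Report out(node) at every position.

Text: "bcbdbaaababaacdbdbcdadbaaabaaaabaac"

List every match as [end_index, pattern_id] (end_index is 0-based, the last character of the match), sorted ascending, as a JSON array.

Build:
Trie nodes:
  n0 'ε': a→1 d→6
  n1 'a': a→2
  n2 'aa': a→3
  n3 'aaa': b→4
  n4 'aaab': a→5
  n5 'aaaba': ·  [P0 ends]
  n6 'd': b→8 d→7  [P3 ends]
  n7 'dd': ·  [P1 ends]
  n8 'db': ·  [P2 ends]

BFS fail/out derivation:
  n1('a'): parent n0 fail=0; on 'a' 0 → fail=0;  out ∅∪∅=∅
  n6('d'): parent n0 fail=0; on 'd' 0 → fail=0;  out {3}∪∅={3}
  n2('aa'): parent n1 fail=0; on 'a' 0 → fail=1;  out ∅∪∅=∅
  n7('dd'): parent n6 fail=0; on 'd' 0 → fail=6;  out {1}∪{3}={1,3}
  n8('db'): parent n6 fail=0; on 'b' 0 → fail=0;  out {2}∪∅={2}
  n3('aaa'): parent n2 fail=1; on 'a' 1 → fail=2;  out ∅∪∅=∅
  n4('aaab'): parent n3 fail=2; on 'b' 2→1→0 → fail=0;  out ∅∪∅=∅
  n5('aaaba'): parent n4 fail=0; on 'a' 0 → fail=1;  out {0}∪∅={0}

Scan:
pos 0 'b': at 0
pos 1 'c': at 0
pos 2 'b': at 0
pos 3 'd': at 6  → match P3@[3:3]
pos 4 'b': at 8  → match P2@[3:4]
pos 5 'a': at 1 (fail-walked)
pos 6 'a': at 2
pos 7 'a': at 3
pos 8 'b': at 4
pos 9 'a': at 5  → match P0@[5:9]
pos 10 'b': at 0 (fail-walked)
pos 11 'a': at 1
pos 12 'a': at 2
pos 13 'c': at 0 (fail-walked)
pos 14 'd': at 6  → match P3@[14:14]
pos 15 'b': at 8  → match P2@[14:15]
pos 16 'd': at 6 (fail-walked)  → match P3@[16:16]
pos 17 'b': at 8  → match P2@[16:17]
pos 18 'c': at 0 (fail-walked)
pos 19 'd': at 6  → match P3@[19:19]
pos 20 'a': at 1 (fail-walked)
pos 21 'd': at 6 (fail-walked)  → match P3@[21:21]
pos 22 'b': at 8  → match P2@[21:22]
pos 23 'a': at 1 (fail-walked)
pos 24 'a': at 2
pos 25 'a': at 3
pos 26 'b': at 4
pos 27 'a': at 5  → match P0@[23:27]
pos 28 'a': at 2 (fail-walked)
pos 29 'a': at 3
pos 30 'a': at 3 (fail-walked)
pos 31 'b': at 4
pos 32 'a': at 5  → match P0@[28:32]
pos 33 'a': at 2 (fail-walked)
pos 34 'c': at 0 (fail-walked)

Result: [[3,3],[4,2],[9,0],[14,3],[15,2],[16,3],[17,2],[19,3],[21,3],[22,2],[27,0],[32,0]]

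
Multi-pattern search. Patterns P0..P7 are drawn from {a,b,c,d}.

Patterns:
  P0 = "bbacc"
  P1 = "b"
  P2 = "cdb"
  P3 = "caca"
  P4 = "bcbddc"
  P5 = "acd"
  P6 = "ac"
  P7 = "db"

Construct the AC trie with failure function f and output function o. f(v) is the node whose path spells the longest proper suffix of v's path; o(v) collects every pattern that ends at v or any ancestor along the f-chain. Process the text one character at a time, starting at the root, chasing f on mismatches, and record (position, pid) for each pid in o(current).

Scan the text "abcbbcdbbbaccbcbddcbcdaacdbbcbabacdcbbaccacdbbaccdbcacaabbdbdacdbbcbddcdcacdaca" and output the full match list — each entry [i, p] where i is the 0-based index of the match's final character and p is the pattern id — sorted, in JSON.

Construct AC machine:
Trie nodes:
  0='ε' goto a→17 b→1 c→6 d→20
  1='b' goto b→2 c→12  ←P1
  2='bb' goto a→3
  3='bba' goto c→4
  4='bbac' goto c→5
  5='bbacc' goto ·  ←P0
  6='c' goto a→9 d→7
  7='cd' goto b→8
  8='cdb' goto ·  ←P2
  9='ca' goto c→10
  10='cac' goto a→11
  11='caca' goto ·  ←P3
  12='bc' goto b→13
  13='bcb' goto d→14
  14='bcbd' goto d→15
  15='bcbdd' goto c→16
  16='bcbddc' goto ·  ←P4
  17='a' goto c→18
  18='ac' goto d→19  ←P6
  19='acd' goto ·  ←P5
  20='d' goto b→21
  21='db' goto ·  ←P7

Failure links (BFS by depth):
  n1('b'): parent n0 fail=0; on 'b' 0 → fail=0;  out {1}∪∅={1}
  n6('c'): parent n0 fail=0; on 'c' 0 → fail=0;  out ∅∪∅=∅
  n17('a'): parent n0 fail=0; on 'a' 0 → fail=0;  out ∅∪∅=∅
  n20('d'): parent n0 fail=0; on 'd' 0 → fail=0;  out ∅∪∅=∅
  n2('bb'): parent n1 fail=0; on 'b' 0 → fail=1;  out ∅∪{1}={1}
  n7('cd'): parent n6 fail=0; on 'd' 0 → fail=20;  out ∅∪∅=∅
  n9('ca'): parent n6 fail=0; on 'a' 0 → fail=17;  out ∅∪∅=∅
  n12('bc'): parent n1 fail=0; on 'c' 0 → fail=6;  out ∅∪∅=∅
  n18('ac'): parent n17 fail=0; on 'c' 0 → fail=6;  out {6}∪∅={6}
  n21('db'): parent n20 fail=0; on 'b' 0 → fail=1;  out {7}∪{1}={1,7}
  n3('bba'): parent n2 fail=1; on 'a' 1→0 → fail=17;  out ∅∪∅=∅
  n8('cdb'): parent n7 fail=20; on 'b' 20 → fail=21;  out {2}∪{1,7}={1,2,7}
  n10('cac'): parent n9 fail=17; on 'c' 17 → fail=18;  out ∅∪{6}={6}
  n13('bcb'): parent n12 fail=6; on 'b' 6→0 → fail=1;  out ∅∪{1}={1}
  n19('acd'): parent n18 fail=6; on 'd' 6 → fail=7;  out {5}∪∅={5}
  n4('bbac'): parent n3 fail=17; on 'c' 17 → fail=18;  out ∅∪{6}={6}
  n11('caca'): parent n10 fail=18; on 'a' 18→6 → fail=9;  out {3}∪∅={3}
  n14('bcbd'): parent n13 fail=1; on 'd' 1→0 → fail=20;  out ∅∪∅=∅
  n5('bbacc'): parent n4 fail=18; on 'c' 18→6→0 → fail=6;  out {0}∪∅={0}
  n15('bcbdd'): parent n14 fail=20; on 'd' 20→0 → fail=20;  out ∅∪∅=∅
  n16('bcbddc'): parent n15 fail=20; on 'c' 20→0 → fail=6;  out {4}∪∅={4}

Text stream:
[0] read 'a'  n0⇒n17
[1] read 'b'  n17⇒n1 (fail-walked)  → match P1@[1:1]
[2] read 'c'  n1⇒n12
[3] read 'b'  n12⇒n13  → match P1@[3:3]
[4] read 'b'  n13⇒n2 (fail-walked)  → match P1@[4:4]
[5] read 'c'  n2⇒n12 (fail-walked)
[6] read 'd'  n12⇒n7 (fail-walked)
[7] read 'b'  n7⇒n8  → match P1@[7:7],P2@[5:7],P7@[6:7]
[8] read 'b'  n8⇒n2 (fail-walked)  → match P1@[8:8]
[9] read 'b'  n2⇒n2 (fail-walked)  → match P1@[9:9]
[10] read 'a'  n2⇒n3
[11] read 'c'  n3⇒n4  → match P6@[10:11]
[12] read 'c'  n4⇒n5  → match P0@[8:12]
[13] read 'b'  n5⇒n1 (fail-walked)  → match P1@[13:13]
[14] read 'c'  n1⇒n12
[15] read 'b'  n12⇒n13  → match P1@[15:15]
[16] read 'd'  n13⇒n14
[17] read 'd'  n14⇒n15
[18] read 'c'  n15⇒n16  → match P4@[13:18]
[19] read 'b'  n16⇒n1 (fail-walked)  → match P1@[19:19]
[20] read 'c'  n1⇒n12
[21] read 'd'  n12⇒n7 (fail-walked)
[22] read 'a'  n7⇒n17 (fail-walked)
[23] read 'a'  n17⇒n17 (fail-walked)
[24] read 'c'  n17⇒n18  → match P6@[23:24]
[25] read 'd'  n18⇒n19  → match P5@[23:25]
[26] read 'b'  n19⇒n8 (fail-walked)  → match P1@[26:26],P2@[24:26],P7@[25:26]
[27] read 'b'  n8⇒n2 (fail-walked)  → match P1@[27:27]
[28] read 'c'  n2⇒n12 (fail-walked)
[29] read 'b'  n12⇒n13  → match P1@[29:29]
[30] read 'a'  n13⇒n17 (fail-walked)
[31] read 'b'  n17⇒n1 (fail-walked)  → match P1@[31:31]
[32] read 'a'  n1⇒n17 (fail-walked)
[33] read 'c'  n17⇒n18  → match P6@[32:33]
[34] read 'd'  n18⇒n19  → match P5@[32:34]
[35] read 'c'  n19⇒n6 (fail-walked)
[36] read 'b'  n6⇒n1 (fail-walked)  → match P1@[36:36]
[37] read 'b'  n1⇒n2  → match P1@[37:37]
[38] read 'a'  n2⇒n3
[39] read 'c'  n3⇒n4  → match P6@[38:39]
[40] read 'c'  n4⇒n5  → match P0@[36:40]
[41] read 'a'  n5⇒n9 (fail-walked)
[42] read 'c'  n9⇒n10  → match P6@[41:42]
[43] read 'd'  n10⇒n19 (fail-walked)  → match P5@[41:43]
[44] read 'b'  n19⇒n8 (fail-walked)  → match P1@[44:44],P2@[42:44],P7@[43:44]
[45] read 'b'  n8⇒n2 (fail-walked)  → match P1@[45:45]
[46] read 'a'  n2⇒n3
[47] read 'c'  n3⇒n4  → match P6@[46:47]
[48] read 'c'  n4⇒n5  → match P0@[44:48]
[49] read 'd'  n5⇒n7 (fail-walked)
[50] read 'b'  n7⇒n8  → match P1@[50:50],P2@[48:50],P7@[49:50]
[51] read 'c'  n8⇒n12 (fail-walked)
[52] read 'a'  n12⇒n9 (fail-walked)
[53] read 'c'  n9⇒n10  → match P6@[52:53]
[54] read 'a'  n10⇒n11  → match P3@[51:54]
[55] read 'a'  n11⇒n17 (fail-walked)
[56] read 'b'  n17⇒n1 (fail-walked)  → match P1@[56:56]
[57] read 'b'  n1⇒n2  → match P1@[57:57]
[58] read 'd'  n2⇒n20 (fail-walked)
[59] read 'b'  n20⇒n21  → match P1@[59:59],P7@[58:59]
[60] read 'd'  n21⇒n20 (fail-walked)
[61] read 'a'  n20⇒n17 (fail-walked)
[62] read 'c'  n17⇒n18  → match P6@[61:62]
[63] read 'd'  n18⇒n19  → match P5@[61:63]
[64] read 'b'  n19⇒n8 (fail-walked)  → match P1@[64:64],P2@[62:64],P7@[63:64]
[65] read 'b'  n8⇒n2 (fail-walked)  → match P1@[65:65]
[66] read 'c'  n2⇒n12 (fail-walked)
[67] read 'b'  n12⇒n13  → match P1@[67:67]
[68] read 'd'  n13⇒n14
[69] read 'd'  n14⇒n15
[70] read 'c'  n15⇒n16  → match P4@[65:70]
[71] read 'd'  n16⇒n7 (fail-walked)
[72] read 'c'  n7⇒n6 (fail-walked)
[73] read 'a'  n6⇒n9
[74] read 'c'  n9⇒n10  → match P6@[73:74]
[75] read 'd'  n10⇒n19 (fail-walked)  → match P5@[73:75]
[76] read 'a'  n19⇒n17 (fail-walked)
[77] read 'c'  n17⇒n18  → match P6@[76:77]
[78] read 'a'  n18⇒n9 (fail-walked)

All matches (sorted): [[1,1],[3,1],[4,1],[7,1],[7,2],[7,7],[8,1],[9,1],[11,6],[12,0],[13,1],[15,1],[18,4],[19,1],[24,6],[25,5],[26,1],[26,2],[26,7],[27,1],[29,1],[31,1],[33,6],[34,5],[36,1],[37,1],[39,6],[40,0],[42,6],[43,5],[44,1],[44,2],[44,7],[45,1],[47,6],[48,0],[50,1],[50,2],[50,7],[53,6],[54,3],[56,1],[57,1],[59,1],[59,7],[62,6],[63,5],[64,1],[64,2],[64,7],[65,1],[67,1],[70,4],[74,6],[75,5],[77,6]]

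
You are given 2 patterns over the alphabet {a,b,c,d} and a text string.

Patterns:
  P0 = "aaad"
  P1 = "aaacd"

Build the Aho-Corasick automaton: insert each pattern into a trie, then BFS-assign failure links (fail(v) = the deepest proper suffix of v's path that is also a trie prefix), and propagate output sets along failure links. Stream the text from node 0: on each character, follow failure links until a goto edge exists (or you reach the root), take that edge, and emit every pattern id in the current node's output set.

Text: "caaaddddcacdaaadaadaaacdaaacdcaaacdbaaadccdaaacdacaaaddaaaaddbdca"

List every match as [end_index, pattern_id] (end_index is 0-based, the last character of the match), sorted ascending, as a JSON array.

Build:
Trie (insert patterns):
  n0 'ε': a→1
  n1 'a': a→2
  n2 'aa': a→3
  n3 'aaa': c→5 d→4
  n4 'aaad': ·  [P0 ends]
  n5 'aaac': d→6
  n6 'aaacd': ·  [P1 ends]

Failure links (BFS by depth):
  n1('a'): parent n0 fail=0; on 'a' 0 → fail=0;  out ∅∪∅=∅
  n2('aa'): parent n1 fail=0; on 'a' 0 → fail=1;  out ∅∪∅=∅
  n3('aaa'): parent n2 fail=1; on 'a' 1 → fail=2;  out ∅∪∅=∅
  n4('aaad'): parent n3 fail=2; on 'd' 2→1→0 → fail=0;  out {0}∪∅={0}
  n5('aaac'): parent n3 fail=2; on 'c' 2→1→0 → fail=0;  out ∅∪∅=∅
  n6('aaacd'): parent n5 fail=0; on 'd' 0 → fail=0;  out {1}∪∅={1}

Run:
[0] read 'c'  n0⇒n0
[1] read 'a'  n0⇒n1
[2] read 'a'  n1⇒n2
[3] read 'a'  n2⇒n3
[4] read 'd'  n3⇒n4  → match P0@[1:4]
[5] read 'd'  n4⇒n0 ·f
[6] read 'd'  n0⇒n0
[7] read 'd'  n0⇒n0
[8] read 'c'  n0⇒n0
[9] read 'a'  n0⇒n1
[10] read 'c'  n1⇒n0 ·f
[11] read 'd'  n0⇒n0
[12] read 'a'  n0⇒n1
[13] read 'a'  n1⇒n2
[14] read 'a'  n2⇒n3
[15] read 'd'  n3⇒n4  → match P0@[12:15]
[16] read 'a'  n4⇒n1 ·f
[17] read 'a'  n1⇒n2
[18] read 'd'  n2⇒n0 ·f
[19] read 'a'  n0⇒n1
[20] read 'a'  n1⇒n2
[21] read 'a'  n2⇒n3
[22] read 'c'  n3⇒n5
[23] read 'd'  n5⇒n6  → match P1@[19:23]
[24] read 'a'  n6⇒n1 ·f
[25] read 'a'  n1⇒n2
[26] read 'a'  n2⇒n3
[27] read 'c'  n3⇒n5
[28] read 'd'  n5⇒n6  → match P1@[24:28]
[29] read 'c'  n6⇒n0 ·f
[30] read 'a'  n0⇒n1
[31] read 'a'  n1⇒n2
[32] read 'a'  n2⇒n3
[33] read 'c'  n3⇒n5
[34] read 'd'  n5⇒n6  → match P1@[30:34]
[35] read 'b'  n6⇒n0 ·f
[36] read 'a'  n0⇒n1
[37] read 'a'  n1⇒n2
[38] read 'a'  n2⇒n3
[39] read 'd'  n3⇒n4  → match P0@[36:39]
[40] read 'c'  n4⇒n0 ·f
[41] read 'c'  n0⇒n0
[42] read 'd'  n0⇒n0
[43] read 'a'  n0⇒n1
[44] read 'a'  n1⇒n2
[45] read 'a'  n2⇒n3
[46] read 'c'  n3⇒n5
[47] read 'd'  n5⇒n6  → match P1@[43:47]
[48] read 'a'  n6⇒n1 ·f
[49] read 'c'  n1⇒n0 ·f
[50] read 'a'  n0⇒n1
[51] read 'a'  n1⇒n2
[52] read 'a'  n2⇒n3
[53] read 'd'  n3⇒n4  → match P0@[50:53]
[54] read 'd'  n4⇒n0 ·f
[55] read 'a'  n0⇒n1
[56] read 'a'  n1⇒n2
[57] read 'a'  n2⇒n3
[58] read 'a'  n3⇒n3 ·f
[59] read 'd'  n3⇒n4  → match P0@[56:59]
[60] read 'd'  n4⇒n0 ·f
[61] read 'b'  n0⇒n0
[62] read 'd'  n0⇒n0
[63] read 'c'  n0⇒n0
[64] read 'a'  n0⇒n1

Matches: [[4,0],[15,0],[23,1],[28,1],[34,1],[39,0],[47,1],[53,0],[59,0]]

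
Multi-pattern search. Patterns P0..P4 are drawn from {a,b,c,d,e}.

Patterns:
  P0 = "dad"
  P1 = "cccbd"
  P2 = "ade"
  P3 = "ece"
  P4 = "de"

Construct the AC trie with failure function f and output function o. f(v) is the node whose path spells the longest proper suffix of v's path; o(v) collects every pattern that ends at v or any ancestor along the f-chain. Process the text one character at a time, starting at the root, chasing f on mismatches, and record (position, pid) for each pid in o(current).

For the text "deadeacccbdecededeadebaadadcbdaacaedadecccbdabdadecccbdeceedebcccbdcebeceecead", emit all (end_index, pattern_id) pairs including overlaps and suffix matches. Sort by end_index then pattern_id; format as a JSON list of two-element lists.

Build automaton:
Trie nodes:
  n0 'ε': a→9 c→4 d→1 e→12
  n1 'd': a→2 e→15
  n2 'da': d→3
  n3 'dad': ·  [P0 ends]
  n4 'c': c→5
  n5 'cc': c→6
  n6 'ccc': b→7
  n7 'cccb': d→8
  n8 'cccbd': ·  [P1 ends]
  n9 'a': d→10
  n10 'ad': e→11
  n11 'ade': ·  [P2 ends]
  n12 'e': c→13
  n13 'ec': e→14
  n14 'ece': ·  [P3 ends]
  n15 'de': ·  [P4 ends]

BFS fail/out derivation:
  fail(1) 'd': from fail(0)=0 chase 'd': 0 ⇒ 0;  out=∅∪out(0)=∅
  fail(4) 'c': from fail(0)=0 chase 'c': 0 ⇒ 0;  out=∅∪out(0)=∅
  fail(9) 'a': from fail(0)=0 chase 'a': 0 ⇒ 0;  out=∅∪out(0)=∅
  fail(12) 'e': from fail(0)=0 chase 'e': 0 ⇒ 0;  out=∅∪out(0)=∅
  fail(2) 'da': from fail(1)=0 chase 'a': 0 ⇒ 9;  out=∅∪out(9)=∅
  fail(5) 'cc': from fail(4)=0 chase 'c': 0 ⇒ 4;  out=∅∪out(4)=∅
  fail(10) 'ad': from fail(9)=0 chase 'd': 0 ⇒ 1;  out=∅∪out(1)=∅
  fail(13) 'ec': from fail(12)=0 chase 'c': 0 ⇒ 4;  out=∅∪out(4)=∅
  fail(15) 'de': from fail(1)=0 chase 'e': 0 ⇒ 12;  out={4}∪out(12)={4}
  fail(3) 'dad': from fail(2)=9 chase 'd': 9 ⇒ 10;  out={0}∪out(10)={0}
  fail(6) 'ccc': from fail(5)=4 chase 'c': 4 ⇒ 5;  out=∅∪out(5)=∅
  fail(11) 'ade': from fail(10)=1 chase 'e': 1 ⇒ 15;  out={2}∪out(15)={2,4}
  fail(14) 'ece': from fail(13)=4 chase 'e': 4→0 ⇒ 12;  out={3}∪out(12)={3}
  fail(7) 'cccb': from fail(6)=5 chase 'b': 5→4→0 ⇒ 0;  out=∅∪out(0)=∅
  fail(8) 'cccbd': from fail(7)=0 chase 'd': 0 ⇒ 1;  out={1}∪out(1)={1}

Text stream:
pos 0 'd': at 1
pos 1 'e': at 15  emit P4@[0:1]
pos 2 'a': at 9 (fail-walked)
pos 3 'd': at 10
pos 4 'e': at 11  emit P2@[2:4],P4@[3:4]
pos 5 'a': at 9 (fail-walked)
pos 6 'c': at 4 (fail-walked)
pos 7 'c': at 5
pos 8 'c': at 6
pos 9 'b': at 7
pos 10 'd': at 8  emit P1@[6:10]
pos 11 'e': at 15 (fail-walked)  emit P4@[10:11]
pos 12 'c': at 13 (fail-walked)
pos 13 'e': at 14  emit P3@[11:13]
pos 14 'd': at 1 (fail-walked)
pos 15 'e': at 15  emit P4@[14:15]
pos 16 'd': at 1 (fail-walked)
pos 17 'e': at 15  emit P4@[16:17]
pos 18 'a': at 9 (fail-walked)
pos 19 'd': at 10
pos 20 'e': at 11  emit P2@[18:20],P4@[19:20]
pos 21 'b': at 0 (fail-walked)
pos 22 'a': at 9
pos 23 'a': at 9 (fail-walked)
pos 24 'd': at 10
pos 25 'a': at 2 (fail-walked)
pos 26 'd': at 3  emit P0@[24:26]
pos 27 'c': at 4 (fail-walked)
pos 28 'b': at 0 (fail-walked)
pos 29 'd': at 1
pos 30 'a': at 2
pos 31 'a': at 9 (fail-walked)
pos 32 'c': at 4 (fail-walked)
pos 33 'a': at 9 (fail-walked)
pos 34 'e': at 12 (fail-walked)
pos 35 'd': at 1 (fail-walked)
pos 36 'a': at 2
pos 37 'd': at 3  emit P0@[35:37]
pos 38 'e': at 11 (fail-walked)  emit P2@[36:38],P4@[37:38]
pos 39 'c': at 13 (fail-walked)
pos 40 'c': at 5 (fail-walked)
pos 41 'c': at 6
pos 42 'b': at 7
pos 43 'd': at 8  emit P1@[39:43]
pos 44 'a': at 2 (fail-walked)
pos 45 'b': at 0 (fail-walked)
pos 46 'd': at 1
pos 47 'a': at 2
pos 48 'd': at 3  emit P0@[46:48]
pos 49 'e': at 11 (fail-walked)  emit P2@[47:49],P4@[48:49]
pos 50 'c': at 13 (fail-walked)
pos 51 'c': at 5 (fail-walked)
pos 52 'c': at 6
pos 53 'b': at 7
pos 54 'd': at 8  emit P1@[50:54]
pos 55 'e': at 15 (fail-walked)  emit P4@[54:55]
pos 56 'c': at 13 (fail-walked)
pos 57 'e': at 14  emit P3@[55:57]
pos 58 'e': at 12 (fail-walked)
pos 59 'd': at 1 (fail-walked)
pos 60 'e': at 15  emit P4@[59:60]
pos 61 'b': at 0 (fail-walked)
pos 62 'c': at 4
pos 63 'c': at 5
pos 64 'c': at 6
pos 65 'b': at 7
pos 66 'd': at 8  emit P1@[62:66]
pos 67 'c': at 4 (fail-walked)
pos 68 'e': at 12 (fail-walked)
pos 69 'b': at 0 (fail-walked)
pos 70 'e': at 12
pos 71 'c': at 13
pos 72 'e': at 14  emit P3@[70:72]
pos 73 'e': at 12 (fail-walked)
pos 74 'c': at 13
pos 75 'e': at 14  emit P3@[73:75]
pos 76 'a': at 9 (fail-walked)
pos 77 'd': at 10

All matches (sorted): [[1,4],[4,2],[4,4],[10,1],[11,4],[13,3],[15,4],[17,4],[20,2],[20,4],[26,0],[37,0],[38,2],[38,4],[43,1],[48,0],[49,2],[49,4],[54,1],[55,4],[57,3],[60,4],[66,1],[72,3],[75,3]]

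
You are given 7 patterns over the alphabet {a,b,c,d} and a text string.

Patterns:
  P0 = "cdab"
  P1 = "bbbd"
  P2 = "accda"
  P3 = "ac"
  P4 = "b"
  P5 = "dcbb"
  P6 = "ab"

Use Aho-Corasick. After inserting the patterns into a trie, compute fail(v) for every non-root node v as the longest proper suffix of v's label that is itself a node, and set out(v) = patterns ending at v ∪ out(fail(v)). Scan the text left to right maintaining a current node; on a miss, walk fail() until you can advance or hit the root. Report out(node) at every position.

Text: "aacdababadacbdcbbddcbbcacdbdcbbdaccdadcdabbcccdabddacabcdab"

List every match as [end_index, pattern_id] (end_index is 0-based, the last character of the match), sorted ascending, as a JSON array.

Build:
Trie nodes:
  0='ε' goto a→9 b→5 c→1 d→14
  1='c' goto d→2
  2='cd' goto a→3
  3='cda' goto b→4
  4='cdab' goto ·  [P0 ends]
  5='b' goto b→6  [P4 ends]
  6='bb' goto b→7
  7='bbb' goto d→8
  8='bbbd' goto ·  [P1 ends]
  9='a' goto b→18 c→10
  10='ac' goto c→11  [P3 ends]
  11='acc' goto d→12
  12='accd' goto a→13
  13='accda' goto ·  [P2 ends]
  14='d' goto c→15
  15='dc' goto b→16
  16='dcb' goto b→17
  17='dcbb' goto ·  [P5 ends]
  18='ab' goto ·  [P6 ends]

Failure links (BFS by depth):
  n1('c'): parent n0 fail=0; on 'c' 0 → fail=0;  out ∅∪∅=∅
  n5('b'): parent n0 fail=0; on 'b' 0 → fail=0;  out {4}∪∅={4}
  n9('a'): parent n0 fail=0; on 'a' 0 → fail=0;  out ∅∪∅=∅
  n14('d'): parent n0 fail=0; on 'd' 0 → fail=0;  out ∅∪∅=∅
  n2('cd'): parent n1 fail=0; on 'd' 0 → fail=14;  out ∅∪∅=∅
  n6('bb'): parent n5 fail=0; on 'b' 0 → fail=5;  out ∅∪{4}={4}
  n10('ac'): parent n9 fail=0; on 'c' 0 → fail=1;  out {3}∪∅={3}
  n15('dc'): parent n14 fail=0; on 'c' 0 → fail=1;  out ∅∪∅=∅
  n18('ab'): parent n9 fail=0; on 'b' 0 → fail=5;  out {6}∪{4}={4,6}
  n3('cda'): parent n2 fail=14; on 'a' 14→0 → fail=9;  out ∅∪∅=∅
  n7('bbb'): parent n6 fail=5; on 'b' 5 → fail=6;  out ∅∪{4}={4}
  n11('acc'): parent n10 fail=1; on 'c' 1→0 → fail=1;  out ∅∪∅=∅
  n16('dcb'): parent n15 fail=1; on 'b' 1→0 → fail=5;  out ∅∪{4}={4}
  n4('cdab'): parent n3 fail=9; on 'b' 9 → fail=18;  out {0}∪{4,6}={0,4,6}
  n8('bbbd'): parent n7 fail=6; on 'd' 6→5→0 → fail=14;  out {1}∪∅={1}
  n12('accd'): parent n11 fail=1; on 'd' 1 → fail=2;  out ∅∪∅=∅
  n17('dcbb'): parent n16 fail=5; on 'b' 5 → fail=6;  out {5}∪{4}={4,5}
  n13('accda'): parent n12 fail=2; on 'a' 2 → fail=3;  out {2}∪∅={2}

Run:
i=0 'a': node 0→9
i=1 'a': node 9→9 (fail-walked)
i=2 'c': node 9→10  → match P3@[1:2]
i=3 'd': node 10→2 (fail-walked)
i=4 'a': node 2→3
i=5 'b': node 3→4  → match P0@[2:5],P4@[5:5],P6@[4:5]
i=6 'a': node 4→9 (fail-walked)
i=7 'b': node 9→18  → match P4@[7:7],P6@[6:7]
i=8 'a': node 18→9 (fail-walked)
i=9 'd': node 9→14 (fail-walked)
i=10 'a': node 14→9 (fail-walked)
i=11 'c': node 9→10  → match P3@[10:11]
i=12 'b': node 10→5 (fail-walked)  → match P4@[12:12]
i=13 'd': node 5→14 (fail-walked)
i=14 'c': node 14→15
i=15 'b': node 15→16  → match P4@[15:15]
i=16 'b': node 16→17  → match P4@[16:16],P5@[13:16]
i=17 'd': node 17→14 (fail-walked)
i=18 'd': node 14→14 (fail-walked)
i=19 'c': node 14→15
i=20 'b': node 15→16  → match P4@[20:20]
i=21 'b': node 16→17  → match P4@[21:21],P5@[18:21]
i=22 'c': node 17→1 (fail-walked)
i=23 'a': node 1→9 (fail-walked)
i=24 'c': node 9→10  → match P3@[23:24]
i=25 'd': node 10→2 (fail-walked)
i=26 'b': node 2→5 (fail-walked)  → match P4@[26:26]
i=27 'd': node 5→14 (fail-walked)
i=28 'c': node 14→15
i=29 'b': node 15→16  → match P4@[29:29]
i=30 'b': node 16→17  → match P4@[30:30],P5@[27:30]
i=31 'd': node 17→14 (fail-walked)
i=32 'a': node 14→9 (fail-walked)
i=33 'c': node 9→10  → match P3@[32:33]
i=34 'c': node 10→11
i=35 'd': node 11→12
i=36 'a': node 12→13  → match P2@[32:36]
i=37 'd': node 13→14 (fail-walked)
i=38 'c': node 14→15
i=39 'd': node 15→2 (fail-walked)
i=40 'a': node 2→3
i=41 'b': node 3→4  → match P0@[38:41],P4@[41:41],P6@[40:41]
i=42 'b': node 4→6 (fail-walked)  → match P4@[42:42]
i=43 'c': node 6→1 (fail-walked)
i=44 'c': node 1→1 (fail-walked)
i=45 'c': node 1→1 (fail-walked)
i=46 'd': node 1→2
i=47 'a': node 2→3
i=48 'b': node 3→4  → match P0@[45:48],P4@[48:48],P6@[47:48]
i=49 'd': node 4→14 (fail-walked)
i=50 'd': node 14→14 (fail-walked)
i=51 'a': node 14→9 (fail-walked)
i=52 'c': node 9→10  → match P3@[51:52]
i=53 'a': node 10→9 (fail-walked)
i=54 'b': node 9→18  → match P4@[54:54],P6@[53:54]
i=55 'c': node 18→1 (fail-walked)
i=56 'd': node 1→2
i=57 'a': node 2→3
i=58 'b': node 3→4  → match P0@[55:58],P4@[58:58],P6@[57:58]

Result: [[2,3],[5,0],[5,4],[5,6],[7,4],[7,6],[11,3],[12,4],[15,4],[16,4],[16,5],[20,4],[21,4],[21,5],[24,3],[26,4],[29,4],[30,4],[30,5],[33,3],[36,2],[41,0],[41,4],[41,6],[42,4],[48,0],[48,4],[48,6],[52,3],[54,4],[54,6],[58,0],[58,4],[58,6]]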